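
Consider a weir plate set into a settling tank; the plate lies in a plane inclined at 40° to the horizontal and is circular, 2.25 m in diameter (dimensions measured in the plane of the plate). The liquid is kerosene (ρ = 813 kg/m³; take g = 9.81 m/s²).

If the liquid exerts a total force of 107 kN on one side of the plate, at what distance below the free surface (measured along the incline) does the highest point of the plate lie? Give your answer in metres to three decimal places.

γ = ρg = 813 × 9.81 / 1000 = 7.97553 kN/m³.
A = π(1.125)² = 3.97608 m².
From F = γ·h_c·A, the centroid depth is h_c = 107/(7.97553 × 3.97608) = 3.37419 m.
Let θ = 40° be the plate's angle to the horizontal; measure y along the incline from where the plane meets the free surface. Vertical depth h = y·sinθ with sinθ = 0.642788.
Along the incline, y_c = h_c/sinθ = 3.37419/0.642788 = 5.2493 m.
The centroid is at the centre, 1.125 m below the top of the plate, so the highest point sits at y_top = 5.2493 − 1.125 = 4.1243 m along the incline.

y_top ≈ 4.124 m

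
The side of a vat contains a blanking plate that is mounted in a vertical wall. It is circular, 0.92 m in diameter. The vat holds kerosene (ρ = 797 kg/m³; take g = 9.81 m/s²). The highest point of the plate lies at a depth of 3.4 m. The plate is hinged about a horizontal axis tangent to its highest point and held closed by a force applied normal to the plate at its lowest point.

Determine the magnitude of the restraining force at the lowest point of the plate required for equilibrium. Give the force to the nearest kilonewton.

P ≈ 10 kN

γ = ρg = 797 × 9.81 / 1000 = 7.81857 kN/m³.
The centroid is at the centre, 0.46 m below the top of the plate, so the centroid depth is h_c = 3.4 + 0.46 = 3.86 m.
A = π(0.46)² = 0.664761 m².
Resultant F = γ·h_c·A = 7.81857 × 3.86 × 0.664761 = 20.0623 kN.
I_c = πr⁴/4 = π × 0.46⁴/4 = 0.0351659 m⁴.
Centre of pressure: y_p = y_c + I_c/(y_c·A) = 3.86 + 0.0351659/(3.86 × 0.664761) = 3.86 + 0.0137047 = 3.8737 m along the plane.
The resultant acts 0.46 + 0.0137047 = 0.473705 m (along the plate) below the hinge at the top edge, so the moment about the hinge is M = F × 0.473705 = 20.0623 × 0.473705 = 9.50361 kN·m.
A normal force at the bottom, 0.92 m from the hinge, must supply this moment: P = 9.50361/0.92 = 10.33 kN.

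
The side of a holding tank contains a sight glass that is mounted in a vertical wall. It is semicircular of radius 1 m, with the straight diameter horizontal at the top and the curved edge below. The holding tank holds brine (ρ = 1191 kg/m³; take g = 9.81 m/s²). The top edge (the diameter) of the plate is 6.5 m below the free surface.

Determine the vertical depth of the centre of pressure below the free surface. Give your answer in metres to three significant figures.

γ = ρg = 1191 × 9.81 / 1000 = 11.68371 kN/m³.
The centroid of a semicircle lies 4r/(3π) = 0.424413 m from the diameter, here below the top edge, so the centroid depth is h_c = 6.5 + 0.424413 = 6.92441 m.
A = πr²/2 = π × 1²/2 = 1.5708 m².
Resultant F = γ·h_c·A = 11.68371 × 6.92441 × 1.5708 = 127.082 kN.
I_c = (π/8 − 8/(9π))·r⁴ = 0.109757 × 1⁴ = 0.109757 m⁴.
Centre of pressure: y_p = y_c + I_c/(y_c·A) = 6.92441 + 0.109757/(6.92441 × 1.5708) = 6.92441 + 0.0100909 = 6.9345 m along the plane.

h_p = 6.93 m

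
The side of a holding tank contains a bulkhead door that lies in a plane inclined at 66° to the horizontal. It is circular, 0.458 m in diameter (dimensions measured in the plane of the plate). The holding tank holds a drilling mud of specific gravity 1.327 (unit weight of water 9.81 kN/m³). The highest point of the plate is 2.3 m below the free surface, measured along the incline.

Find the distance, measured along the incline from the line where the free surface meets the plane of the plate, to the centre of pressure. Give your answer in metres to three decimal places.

γ = 1.327 × 9.81 = 13.01787 kN/m³.
Let θ = 66° be the plate's angle to the horizontal; measure y along the incline from where the plane meets the free surface. Vertical depth h = y·sinθ with sinθ = 0.913545.
The centroid is at the centre, 0.229 m below the top of the plate, so y_c = 2.3 + 0.229 = 2.529 m and h_c = 2.529 × 0.913545 = 2.31036 m.
A = π(0.229)² = 0.164748 m².
Resultant F = γ·h_c·A = 13.01787 × 2.31036 × 0.164748 = 4.95496 kN.
I_c = πr⁴/4 = π × 0.229⁴/4 = 0.00215989 m⁴.
Centre of pressure: y_p = y_c + I_c/(y_c·A) = 2.529 + 0.00215989/(2.529 × 0.164748) = 2.529 + 0.00518397 = 2.53418 m along the plane.

y_p = 2.534 m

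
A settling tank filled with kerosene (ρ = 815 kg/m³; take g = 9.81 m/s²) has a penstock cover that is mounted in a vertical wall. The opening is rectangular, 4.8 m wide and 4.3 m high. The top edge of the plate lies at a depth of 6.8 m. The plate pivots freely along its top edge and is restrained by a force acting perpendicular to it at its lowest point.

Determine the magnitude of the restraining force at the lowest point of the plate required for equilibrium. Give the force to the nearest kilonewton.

γ = ρg = 815 × 9.81 / 1000 = 7.99515 kN/m³.
The centroid lies 4.3/2 = 2.15 m below the top edge, so the centroid depth is h_c = 6.8 + 2.15 = 8.95 m.
A = 4.8 × 4.3 = 20.64 m².
Resultant F = γ·h_c·A = 7.99515 × 8.95 × 20.64 = 1476.93 kN.
I_c = b·h³/12 = 4.8 × 4.3³/12 = 31.8028 m⁴.
Centre of pressure: y_p = y_c + I_c/(y_c·A) = 8.95 + 31.8028/(8.95 × 20.64) = 8.95 + 0.17216 = 9.12216 m along the plane.
The resultant acts 2.15 + 0.17216 = 2.32216 m (along the plate) below the hinge at the top edge, so the moment about the hinge is M = F × 2.32216 = 1476.93 × 2.32216 = 3429.67 kN·m.
A normal force at the bottom, 4.3 m from the hinge, must supply this moment: P = 3429.67/4.3 = 797.598 kN.

P ≈ 798 kN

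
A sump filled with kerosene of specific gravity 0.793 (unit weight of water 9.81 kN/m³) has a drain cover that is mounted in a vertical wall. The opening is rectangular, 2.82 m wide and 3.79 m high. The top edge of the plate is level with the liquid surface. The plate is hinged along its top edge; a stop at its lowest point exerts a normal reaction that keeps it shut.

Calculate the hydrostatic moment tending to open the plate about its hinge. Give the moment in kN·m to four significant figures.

M ≈ 398.1 kN·m

γ = 0.793 × 9.81 = 7.77933 kN/m³.
The centroid lies 3.79/2 = 1.895 m below the top edge, so the centroid depth is h_c = 1.895 m.
A = 2.82 × 3.79 = 10.6878 m².
Resultant F = γ·h_c·A = 7.77933 × 1.895 × 10.6878 = 157.558 kN.
I_c = b·h³/12 = 2.82 × 3.79³/12 = 12.7934 m⁴.
Centre of pressure: y_p = y_c + I_c/(y_c·A) = 1.895 + 12.7934/(1.895 × 10.6878) = 1.895 + 0.631667 = 2.52667 m along the plane.
The resultant acts 1.895 + 0.631667 = 2.52667 m (along the plate) below the hinge at the top edge, so the moment about the hinge is M = F × 2.52667 = 157.558 × 2.52667 = 398.097 kN·m.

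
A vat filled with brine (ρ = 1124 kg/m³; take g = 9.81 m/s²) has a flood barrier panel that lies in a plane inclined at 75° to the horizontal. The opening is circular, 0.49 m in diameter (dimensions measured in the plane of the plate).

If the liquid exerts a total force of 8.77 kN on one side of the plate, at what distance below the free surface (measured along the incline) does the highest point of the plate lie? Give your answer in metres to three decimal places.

γ = ρg = 1124 × 9.81 / 1000 = 11.02644 kN/m³.
A = π(0.245)² = 0.188574 m².
From F = γ·h_c·A, the centroid depth is h_c = 8.77/(11.02644 × 0.188574) = 4.21777 m.
Let θ = 75° be the plate's angle to the horizontal; measure y along the incline from where the plane meets the free surface. Vertical depth h = y·sinθ with sinθ = 0.965926.
Along the incline, y_c = h_c/sinθ = 4.21777/0.965926 = 4.36656 m.
The centroid is at the centre, 0.245 m below the top of the plate, so the highest point sits at y_top = 4.36656 − 0.245 = 4.12156 m along the incline.

y_top ≈ 4.122 m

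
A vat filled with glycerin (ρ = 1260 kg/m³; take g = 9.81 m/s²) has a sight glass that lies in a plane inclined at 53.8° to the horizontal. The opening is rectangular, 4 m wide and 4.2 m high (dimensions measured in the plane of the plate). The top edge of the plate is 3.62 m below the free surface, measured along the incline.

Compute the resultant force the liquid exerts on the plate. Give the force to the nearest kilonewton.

F ≈ 959 kN

γ = ρg = 1260 × 9.81 / 1000 = 12.3606 kN/m³.
Let θ = 53.8° be the plate's angle to the horizontal; measure y along the incline from where the plane meets the free surface. Vertical depth h = y·sinθ with sinθ = 0.806960.
The centroid lies 4.2/2 = 2.1 m below the top edge, so y_c = 3.62 + 2.1 = 5.72 m and h_c = 5.72 × 0.806960 = 4.61581 m.
A = 4 × 4.2 = 16.8 m².
Resultant F = γ·h_c·A = 12.3606 × 4.61581 × 16.8 = 958.51 kN.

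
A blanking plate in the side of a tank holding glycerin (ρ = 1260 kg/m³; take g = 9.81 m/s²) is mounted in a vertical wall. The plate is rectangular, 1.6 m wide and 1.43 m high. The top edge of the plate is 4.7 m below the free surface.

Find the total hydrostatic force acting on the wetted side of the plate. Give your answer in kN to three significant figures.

γ = ρg = 1260 × 9.81 / 1000 = 12.3606 kN/m³.
The centroid lies 1.43/2 = 0.715 m below the top edge, so the centroid depth is h_c = 4.7 + 0.715 = 5.415 m.
A = 1.6 × 1.43 = 2.288 m².
Resultant F = γ·h_c·A = 12.3606 × 5.415 × 2.288 = 153.142 kN.

F ≈ 153 kN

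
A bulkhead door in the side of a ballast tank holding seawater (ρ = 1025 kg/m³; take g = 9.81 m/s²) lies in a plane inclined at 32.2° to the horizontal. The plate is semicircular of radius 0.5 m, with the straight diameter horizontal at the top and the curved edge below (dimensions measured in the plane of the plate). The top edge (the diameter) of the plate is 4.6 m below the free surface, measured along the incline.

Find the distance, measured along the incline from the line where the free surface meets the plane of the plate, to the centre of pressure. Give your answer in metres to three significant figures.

γ = ρg = 1025 × 9.81 / 1000 = 10.05525 kN/m³.
Let θ = 32.2° be the plate's angle to the horizontal; measure y along the incline from where the plane meets the free surface. Vertical depth h = y·sinθ with sinθ = 0.532876.
The centroid of a semicircle lies 4r/(3π) = 0.212207 m from the diameter, here below the top edge, so y_c = 4.6 + 0.212207 = 4.81221 m and h_c = 4.81221 × 0.532876 = 2.56431 m.
A = πr²/2 = π × 0.5²/2 = 0.392699 m².
Resultant F = γ·h_c·A = 10.05525 × 2.56431 × 0.392699 = 10.1257 kN.
I_c = (π/8 − 8/(9π))·r⁴ = 0.109757 × 0.5⁴ = 0.00685981 m⁴.
Centre of pressure: y_p = y_c + I_c/(y_c·A) = 4.81221 + 0.00685981/(4.81221 × 0.392699) = 4.81221 + 0.00363001 = 4.81584 m along the plane.

y_p = 4.82 m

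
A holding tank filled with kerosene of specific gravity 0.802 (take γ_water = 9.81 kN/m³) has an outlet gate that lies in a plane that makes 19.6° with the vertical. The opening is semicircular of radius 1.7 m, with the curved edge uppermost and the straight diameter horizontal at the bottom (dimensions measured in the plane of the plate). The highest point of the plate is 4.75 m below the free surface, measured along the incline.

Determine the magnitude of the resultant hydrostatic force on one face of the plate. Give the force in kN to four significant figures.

F ≈ 192.7 kN

γ = 0.802 × 9.81 = 7.86762 kN/m³.
The plate makes 19.6° with the vertical, i.e. θ = 90° − 19.6° = 70.4° to the horizontal. Measuring y along the incline from the free-surface line, vertical depth h = y·sinθ with sinθ = 0.942057.
The centroid lies 4r/(3π) = 0.721502 m above the diameter, so r − 4r/(3π) = 1.7 − 0.721502 = 0.978498 m below the topmost point, so y_c = 4.75 + 0.978498 = 5.7285 m and h_c = 5.7285 × 0.942057 = 5.39657 m.
A = πr²/2 = π × 1.7²/2 = 4.5396 m².
Resultant F = γ·h_c·A = 7.86762 × 5.39657 × 4.5396 = 192.743 kN.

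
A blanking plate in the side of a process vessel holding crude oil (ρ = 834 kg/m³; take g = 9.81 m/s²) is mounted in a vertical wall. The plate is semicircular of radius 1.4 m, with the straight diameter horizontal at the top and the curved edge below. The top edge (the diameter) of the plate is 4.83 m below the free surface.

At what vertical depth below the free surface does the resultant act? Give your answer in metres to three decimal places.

γ = ρg = 834 × 9.81 / 1000 = 8.18154 kN/m³.
The centroid of a semicircle lies 4r/(3π) = 0.594178 m from the diameter, here below the top edge, so the centroid depth is h_c = 4.83 + 0.594178 = 5.42418 m.
A = πr²/2 = π × 1.4²/2 = 3.07876 m².
Resultant F = γ·h_c·A = 8.18154 × 5.42418 × 3.07876 = 136.63 kN.
I_c = (π/8 − 8/(9π))·r⁴ = 0.109757 × 1.4⁴ = 0.421642 m⁴.
Centre of pressure: y_p = y_c + I_c/(y_c·A) = 5.42418 + 0.421642/(5.42418 × 3.07876) = 5.42418 + 0.0252484 = 5.44943 m along the plane.

h_p = 5.449 m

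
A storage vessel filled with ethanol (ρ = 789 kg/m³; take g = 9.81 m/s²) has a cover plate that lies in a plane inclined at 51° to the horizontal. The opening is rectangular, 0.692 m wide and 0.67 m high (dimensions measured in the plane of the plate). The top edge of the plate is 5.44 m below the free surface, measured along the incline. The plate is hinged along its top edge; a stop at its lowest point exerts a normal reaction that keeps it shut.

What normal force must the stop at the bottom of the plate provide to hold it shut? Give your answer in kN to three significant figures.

P ≈ 8.21 kN

γ = ρg = 789 × 9.81 / 1000 = 7.74009 kN/m³.
Let θ = 51° be the plate's angle to the horizontal; measure y along the incline from where the plane meets the free surface. Vertical depth h = y·sinθ with sinθ = 0.777146.
The centroid lies 0.67/2 = 0.335 m below the top edge, so y_c = 5.44 + 0.335 = 5.775 m and h_c = 5.775 × 0.777146 = 4.48802 m.
A = 0.692 × 0.67 = 0.46364 m².
Resultant F = γ·h_c·A = 7.74009 × 4.48802 × 0.46364 = 16.1058 kN.
I_c = b·h³/12 = 0.692 × 0.67³/12 = 0.017344 m⁴.
Centre of pressure: y_p = y_c + I_c/(y_c·A) = 5.775 + 0.017344/(5.775 × 0.46364) = 5.775 + 0.00647763 = 5.78148 m along the plane.
The resultant acts 0.335 + 0.00647763 = 0.341478 m (along the plate) below the hinge at the top edge, so the moment about the hinge is M = F × 0.341478 = 16.1058 × 0.341478 = 5.49978 kN·m.
A normal force at the bottom, 0.67 m from the hinge, must supply this moment: P = 5.49978/0.67 = 8.20863 kN.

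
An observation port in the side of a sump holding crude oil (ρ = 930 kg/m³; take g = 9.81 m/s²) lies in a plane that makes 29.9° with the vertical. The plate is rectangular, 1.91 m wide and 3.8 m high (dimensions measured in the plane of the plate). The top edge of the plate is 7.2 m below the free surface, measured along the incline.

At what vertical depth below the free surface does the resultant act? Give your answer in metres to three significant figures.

h_p = 8.00 m

γ = ρg = 930 × 9.81 / 1000 = 9.1233 kN/m³.
The plate makes 29.9° with the vertical, i.e. θ = 90° − 29.9° = 60.1° to the horizontal. Measuring y along the incline from the free-surface line, vertical depth h = y·sinθ with sinθ = 0.866897.
The centroid lies 3.8/2 = 1.9 m below the top edge, so y_c = 7.2 + 1.9 = 9.1 m and h_c = 9.1 × 0.866897 = 7.88876 m.
A = 1.91 × 3.8 = 7.258 m².
Resultant F = γ·h_c·A = 9.1233 × 7.88876 × 7.258 = 522.369 kN.
I_c = b·h³/12 = 1.91 × 3.8³/12 = 8.73379 m⁴.
Centre of pressure: y_p = y_c + I_c/(y_c·A) = 9.1 + 8.73379/(9.1 × 7.258) = 9.1 + 0.132234 = 9.23223 m along the plane.
Vertically, h_p = y_p·sinθ = 9.23223 × 0.866897 = 8.00339 m.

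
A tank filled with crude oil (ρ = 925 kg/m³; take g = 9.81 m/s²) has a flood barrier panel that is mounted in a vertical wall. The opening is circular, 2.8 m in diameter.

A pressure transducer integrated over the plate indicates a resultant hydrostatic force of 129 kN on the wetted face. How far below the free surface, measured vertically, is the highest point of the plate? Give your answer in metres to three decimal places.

γ = ρg = 925 × 9.81 / 1000 = 9.07425 kN/m³.
A = π(1.4)² = 6.15752 m².
From F = γ·h_c·A, the centroid depth is h_c = 129/(9.07425 × 6.15752) = 2.30873 m.
The centroid is at the centre, 1.4 m below the top of the plate, so the highest point sits at h_top = 2.30873 − 1.4 = 0.90873 m below the surface.

d_top ≈ 0.909 m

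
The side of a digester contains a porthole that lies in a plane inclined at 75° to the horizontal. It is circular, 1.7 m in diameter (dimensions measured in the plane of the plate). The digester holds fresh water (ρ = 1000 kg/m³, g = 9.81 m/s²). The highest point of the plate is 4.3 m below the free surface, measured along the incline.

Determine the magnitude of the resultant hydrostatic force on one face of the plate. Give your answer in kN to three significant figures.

F ≈ 111 kN

γ = ρg = 1000 × 9.81 = 9810 N/m³ = 9.81 kN/m³.
Let θ = 75° be the plate's angle to the horizontal; measure y along the incline from where the plane meets the free surface. Vertical depth h = y·sinθ with sinθ = 0.965926.
The centroid is at the centre, 0.85 m below the top of the plate, so y_c = 4.3 + 0.85 = 5.15 m and h_c = 5.15 × 0.965926 = 4.97452 m.
A = π(0.85)² = 2.2698 m².
Resultant F = γ·h_c·A = 9.81 × 4.97452 × 2.2698 = 110.766 kN.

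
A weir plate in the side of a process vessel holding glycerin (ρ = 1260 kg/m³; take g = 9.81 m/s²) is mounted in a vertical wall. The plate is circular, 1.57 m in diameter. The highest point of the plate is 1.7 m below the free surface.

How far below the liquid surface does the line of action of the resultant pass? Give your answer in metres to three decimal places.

γ = ρg = 1260 × 9.81 / 1000 = 12.3606 kN/m³.
The centroid is at the centre, 0.785 m below the top of the plate, so the centroid depth is h_c = 1.7 + 0.785 = 2.485 m.
A = π(0.785)² = 1.93593 m².
Resultant F = γ·h_c·A = 12.3606 × 2.485 × 1.93593 = 59.4642 kN.
I_c = πr⁴/4 = π × 0.785⁴/4 = 0.298242 m⁴.
Centre of pressure: y_p = y_c + I_c/(y_c·A) = 2.485 + 0.298242/(2.485 × 1.93593) = 2.485 + 0.0619944 = 2.54699 m along the plane.

h_p = 2.547 m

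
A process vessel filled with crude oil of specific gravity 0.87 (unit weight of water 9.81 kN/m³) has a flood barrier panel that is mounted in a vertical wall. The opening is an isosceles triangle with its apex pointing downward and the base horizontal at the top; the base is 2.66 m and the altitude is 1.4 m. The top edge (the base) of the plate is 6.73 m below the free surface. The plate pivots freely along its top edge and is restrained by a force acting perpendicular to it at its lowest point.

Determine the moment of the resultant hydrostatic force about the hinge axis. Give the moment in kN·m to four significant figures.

γ = 0.87 × 9.81 = 8.5347 kN/m³.
With the apex down, the centroid sits h/3 = 1.4/3 = 0.466667 m below the base (the top edge), so the centroid depth is h_c = 6.73 + 0.466667 = 7.19667 m.
A = ½ × 2.66 × 1.4 = 1.862 m².
Resultant F = γ·h_c·A = 8.5347 × 7.19667 × 1.862 = 114.367 kN.
I_c = b·h³/36 = 2.66 × 1.4³/36 = 0.202751 m⁴.
Centre of pressure: y_p = y_c + I_c/(y_c·A) = 7.19667 + 0.202751/(7.19667 × 1.862) = 7.19667 + 0.0151304 = 7.2118 m along the plane.
The resultant acts 0.466667 + 0.0151304 = 0.481797 m (along the plate) below the hinge at the top edge, so the moment about the hinge is M = F × 0.481797 = 114.367 × 0.481797 = 55.1017 kN·m.

M ≈ 55.10 kN·m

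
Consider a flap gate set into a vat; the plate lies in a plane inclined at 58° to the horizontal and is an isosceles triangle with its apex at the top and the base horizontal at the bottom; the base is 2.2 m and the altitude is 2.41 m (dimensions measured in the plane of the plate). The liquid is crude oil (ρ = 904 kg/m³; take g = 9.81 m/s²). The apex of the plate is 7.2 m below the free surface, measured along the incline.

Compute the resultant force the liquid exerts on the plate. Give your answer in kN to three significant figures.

F ≈ 176 kN

γ = ρg = 904 × 9.81 / 1000 = 8.86824 kN/m³.
Let θ = 58° be the plate's angle to the horizontal; measure y along the incline from where the plane meets the free surface. Vertical depth h = y·sinθ with sinθ = 0.848048.
With the apex up, the centroid sits 2h/3 = 2 × 2.41/3 = 1.60667 m below the apex, so y_c = 7.2 + 1.60667 = 8.80667 m and h_c = 8.80667 × 0.848048 = 7.46848 m.
A = ½ × 2.2 × 2.41 = 2.651 m².
Resultant F = γ·h_c·A = 8.86824 × 7.46848 × 2.651 = 175.582 kN.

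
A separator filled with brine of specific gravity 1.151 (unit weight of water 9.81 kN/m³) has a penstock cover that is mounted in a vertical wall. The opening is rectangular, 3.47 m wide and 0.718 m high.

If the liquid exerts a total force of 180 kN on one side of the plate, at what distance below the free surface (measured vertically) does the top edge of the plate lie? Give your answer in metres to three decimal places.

d_top ≈ 6.039 m

γ = 1.151 × 9.81 = 11.29131 kN/m³.
A = 3.47 × 0.718 = 2.49146 m².
From F = γ·h_c·A, the centroid depth is h_c = 180/(11.29131 × 2.49146) = 6.39844 m.
The centroid lies 0.718/2 = 0.359 m below the top edge, so the top edge sits at h_top = 6.39844 − 0.359 = 6.03944 m below the surface.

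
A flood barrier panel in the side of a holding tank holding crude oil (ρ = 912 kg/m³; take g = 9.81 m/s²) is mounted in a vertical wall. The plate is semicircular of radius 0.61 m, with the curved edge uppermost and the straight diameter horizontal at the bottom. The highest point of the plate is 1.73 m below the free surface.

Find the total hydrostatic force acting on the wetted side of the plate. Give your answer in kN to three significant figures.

F ≈ 10.9 kN

γ = ρg = 912 × 9.81 / 1000 = 8.94672 kN/m³.
The centroid lies 4r/(3π) = 0.258892 m above the diameter, so r − 4r/(3π) = 0.61 − 0.258892 = 0.351108 m below the topmost point, so the centroid depth is h_c = 1.73 + 0.351108 = 2.08111 m.
A = πr²/2 = π × 0.61²/2 = 0.584493 m².
Resultant F = γ·h_c·A = 8.94672 × 2.08111 × 0.584493 = 10.8827 kN.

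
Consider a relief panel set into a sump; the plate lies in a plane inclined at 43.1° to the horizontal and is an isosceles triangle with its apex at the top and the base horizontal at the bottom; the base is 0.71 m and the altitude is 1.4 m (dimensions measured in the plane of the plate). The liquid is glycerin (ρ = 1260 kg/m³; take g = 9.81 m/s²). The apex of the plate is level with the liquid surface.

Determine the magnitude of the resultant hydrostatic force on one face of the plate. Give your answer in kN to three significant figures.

F ≈ 3.92 kN

γ = ρg = 1260 × 9.81 / 1000 = 12.3606 kN/m³.
Let θ = 43.1° be the plate's angle to the horizontal; measure y along the incline from where the plane meets the free surface. Vertical depth h = y·sinθ with sinθ = 0.683274.
With the apex up, the centroid sits 2h/3 = 2 × 1.4/3 = 0.933333 m below the apex, so y_c = 0.933333 m and h_c = 0.933333 × 0.683274 = 0.637722 m.
A = ½ × 0.71 × 1.4 = 0.497 m².
Resultant F = γ·h_c·A = 12.3606 × 0.637722 × 0.497 = 3.91767 kN.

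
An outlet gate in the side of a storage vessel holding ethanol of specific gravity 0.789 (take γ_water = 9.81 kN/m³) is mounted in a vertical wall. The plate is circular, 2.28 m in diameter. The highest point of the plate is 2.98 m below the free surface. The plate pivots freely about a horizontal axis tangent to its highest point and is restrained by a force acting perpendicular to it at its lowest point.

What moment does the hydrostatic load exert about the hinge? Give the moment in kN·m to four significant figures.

M ≈ 158.7 kN·m

γ = 0.789 × 9.81 = 7.74009 kN/m³.
The centroid is at the centre, 1.14 m below the top of the plate, so the centroid depth is h_c = 2.98 + 1.14 = 4.12 m.
A = π(1.14)² = 4.08281 m².
Resultant F = γ·h_c·A = 7.74009 × 4.12 × 4.08281 = 130.197 kN.
I_c = πr⁴/4 = π × 1.14⁴/4 = 1.32651 m⁴.
Centre of pressure: y_p = y_c + I_c/(y_c·A) = 4.12 + 1.32651/(4.12 × 4.08281) = 4.12 + 0.0788595 = 4.19886 m along the plane.
The resultant acts 1.14 + 0.0788595 = 1.21886 m (along the plate) below the hinge at the top edge, so the moment about the hinge is M = F × 1.21886 = 130.197 × 1.21886 = 158.692 kN·m.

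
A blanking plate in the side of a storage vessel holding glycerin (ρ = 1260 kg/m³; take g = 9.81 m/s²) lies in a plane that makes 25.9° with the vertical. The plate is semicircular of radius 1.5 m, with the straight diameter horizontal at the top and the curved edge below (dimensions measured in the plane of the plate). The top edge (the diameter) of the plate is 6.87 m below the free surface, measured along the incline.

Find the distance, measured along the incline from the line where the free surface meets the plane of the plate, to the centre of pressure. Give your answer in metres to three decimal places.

γ = ρg = 1260 × 9.81 / 1000 = 12.3606 kN/m³.
The plate makes 25.9° with the vertical, i.e. θ = 90° − 25.9° = 64.1° to the horizontal. Measuring y along the incline from the free-surface line, vertical depth h = y·sinθ with sinθ = 0.899558.
The centroid of a semicircle lies 4r/(3π) = 0.63662 m from the diameter, here below the top edge, so y_c = 6.87 + 0.63662 = 7.50662 m and h_c = 7.50662 × 0.899558 = 6.75264 m.
A = πr²/2 = π × 1.5²/2 = 3.53429 m².
Resultant F = γ·h_c·A = 12.3606 × 6.75264 × 3.53429 = 294.995 kN.
I_c = (π/8 − 8/(9π))·r⁴ = 0.109757 × 1.5⁴ = 0.555645 m⁴.
Centre of pressure: y_p = y_c + I_c/(y_c·A) = 7.50662 + 0.555645/(7.50662 × 3.53429) = 7.50662 + 0.0209436 = 7.52756 m along the plane.

y_p = 7.528 m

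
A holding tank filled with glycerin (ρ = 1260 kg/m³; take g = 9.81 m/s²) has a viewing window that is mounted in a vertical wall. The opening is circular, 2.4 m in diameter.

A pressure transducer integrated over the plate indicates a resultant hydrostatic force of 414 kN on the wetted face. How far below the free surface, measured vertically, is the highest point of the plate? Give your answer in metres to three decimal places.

d_top ≈ 6.204 m

γ = ρg = 1260 × 9.81 / 1000 = 12.3606 kN/m³.
A = π(1.2)² = 4.52389 m².
From F = γ·h_c·A, the centroid depth is h_c = 414/(12.3606 × 4.52389) = 7.4037 m.
The centroid is at the centre, 1.2 m below the top of the plate, so the highest point sits at h_top = 7.4037 − 1.2 = 6.2037 m below the surface.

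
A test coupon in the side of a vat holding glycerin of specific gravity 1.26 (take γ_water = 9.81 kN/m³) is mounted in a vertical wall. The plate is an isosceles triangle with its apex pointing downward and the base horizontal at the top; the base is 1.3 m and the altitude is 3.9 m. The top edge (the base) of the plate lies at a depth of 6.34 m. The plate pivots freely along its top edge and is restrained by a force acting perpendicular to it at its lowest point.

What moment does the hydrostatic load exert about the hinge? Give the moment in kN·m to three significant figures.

M ≈ 338 kN·m

γ = 1.26 × 9.81 = 12.3606 kN/m³.
With the apex down, the centroid sits h/3 = 3.9/3 = 1.3 m below the base (the top edge), so the centroid depth is h_c = 6.34 + 1.3 = 7.64 m.
A = ½ × 1.3 × 3.9 = 2.535 m².
Resultant F = γ·h_c·A = 12.3606 × 7.64 × 2.535 = 239.393 kN.
I_c = b·h³/36 = 1.3 × 3.9³/36 = 2.14208 m⁴.
Centre of pressure: y_p = y_c + I_c/(y_c·A) = 7.64 + 2.14208/(7.64 × 2.535) = 7.64 + 0.110602 = 7.7506 m along the plane.
The resultant acts 1.3 + 0.110602 = 1.4106 m (along the plate) below the hinge at the top edge, so the moment about the hinge is M = F × 1.4106 = 239.393 × 1.4106 = 337.688 kN·m.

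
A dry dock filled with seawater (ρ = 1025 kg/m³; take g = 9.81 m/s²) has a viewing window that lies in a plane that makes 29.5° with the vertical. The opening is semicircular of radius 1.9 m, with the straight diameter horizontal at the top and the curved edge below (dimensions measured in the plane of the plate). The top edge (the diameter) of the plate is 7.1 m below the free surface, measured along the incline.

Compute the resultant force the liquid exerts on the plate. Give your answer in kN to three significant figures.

F ≈ 392 kN

γ = ρg = 1025 × 9.81 / 1000 = 10.05525 kN/m³.
The plate makes 29.5° with the vertical, i.e. θ = 90° − 29.5° = 60.5° to the horizontal. Measuring y along the incline from the free-surface line, vertical depth h = y·sinθ with sinθ = 0.870356.
The centroid of a semicircle lies 4r/(3π) = 0.806385 m from the diameter, here below the top edge, so y_c = 7.1 + 0.806385 = 7.90638 m and h_c = 7.90638 × 0.870356 = 6.88137 m.
A = πr²/2 = π × 1.9²/2 = 5.67057 m².
Resultant F = γ·h_c·A = 10.05525 × 6.88137 × 5.67057 = 392.369 kN.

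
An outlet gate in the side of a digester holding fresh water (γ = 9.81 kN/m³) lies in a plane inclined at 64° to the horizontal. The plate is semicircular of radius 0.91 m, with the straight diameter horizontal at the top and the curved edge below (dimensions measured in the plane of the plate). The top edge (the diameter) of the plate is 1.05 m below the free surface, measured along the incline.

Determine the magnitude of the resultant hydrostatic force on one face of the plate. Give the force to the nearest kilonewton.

F ≈ 16 kN

γ = 9.81 kN/m³.
Let θ = 64° be the plate's angle to the horizontal; measure y along the incline from where the plane meets the free surface. Vertical depth h = y·sinθ with sinθ = 0.898794.
The centroid of a semicircle lies 4r/(3π) = 0.386216 m from the diameter, here below the top edge, so y_c = 1.05 + 0.386216 = 1.43622 m and h_c = 1.43622 × 0.898794 = 1.29087 m.
A = πr²/2 = π × 0.91²/2 = 1.30078 m².
Resultant F = γ·h_c·A = 9.81 × 1.29087 × 1.30078 = 16.4723 kN.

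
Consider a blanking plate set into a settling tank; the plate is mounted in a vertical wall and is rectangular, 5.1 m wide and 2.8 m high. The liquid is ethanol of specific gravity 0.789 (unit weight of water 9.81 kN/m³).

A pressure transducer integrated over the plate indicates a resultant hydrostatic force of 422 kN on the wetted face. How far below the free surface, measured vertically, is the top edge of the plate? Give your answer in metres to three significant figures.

γ = 0.789 × 9.81 = 7.74009 kN/m³.
A = 5.1 × 2.8 = 14.28 m².
From F = γ·h_c·A, the centroid depth is h_c = 422/(7.74009 × 14.28) = 3.81802 m.
The centroid lies 2.8/2 = 1.4 m below the top edge, so the top edge sits at h_top = 3.81802 − 1.4 = 2.41802 m below the surface.

d_top ≈ 2.42 m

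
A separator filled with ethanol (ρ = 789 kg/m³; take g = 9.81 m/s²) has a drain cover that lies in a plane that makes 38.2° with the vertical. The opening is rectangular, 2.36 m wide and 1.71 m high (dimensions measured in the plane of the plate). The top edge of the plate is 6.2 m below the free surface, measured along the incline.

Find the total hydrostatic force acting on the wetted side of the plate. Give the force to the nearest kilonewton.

F ≈ 173 kN

γ = ρg = 789 × 9.81 / 1000 = 7.74009 kN/m³.
The plate makes 38.2° with the vertical, i.e. θ = 90° − 38.2° = 51.8° to the horizontal. Measuring y along the incline from the free-surface line, vertical depth h = y·sinθ with sinθ = 0.785857.
The centroid lies 1.71/2 = 0.855 m below the top edge, so y_c = 6.2 + 0.855 = 7.055 m and h_c = 7.055 × 0.785857 = 5.54422 m.
A = 2.36 × 1.71 = 4.0356 m².
Resultant F = γ·h_c·A = 7.74009 × 5.54422 × 4.0356 = 173.179 kN.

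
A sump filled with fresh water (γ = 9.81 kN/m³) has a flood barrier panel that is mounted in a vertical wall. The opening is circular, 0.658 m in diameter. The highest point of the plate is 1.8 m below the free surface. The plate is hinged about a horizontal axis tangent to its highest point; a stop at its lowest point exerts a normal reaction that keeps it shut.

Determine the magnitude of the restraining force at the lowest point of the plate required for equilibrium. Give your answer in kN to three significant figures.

P ≈ 3.69 kN

γ = 9.81 kN/m³.
The centroid is at the centre, 0.329 m below the top of the plate, so the centroid depth is h_c = 1.8 + 0.329 = 2.129 m.
A = π(0.329)² = 0.340049 m².
Resultant F = γ·h_c·A = 9.81 × 2.129 × 0.340049 = 7.10209 kN.
I_c = πr⁴/4 = π × 0.329⁴/4 = 0.00920181 m⁴.
Centre of pressure: y_p = y_c + I_c/(y_c·A) = 2.129 + 0.00920181/(2.129 × 0.340049) = 2.129 + 0.0127103 = 2.14171 m along the plane.
The resultant acts 0.329 + 0.0127103 = 0.34171 m (along the plate) below the hinge at the top edge, so the moment about the hinge is M = F × 0.34171 = 7.10209 × 0.34171 = 2.42686 kN·m.
A normal force at the bottom, 0.658 m from the hinge, must supply this moment: P = 2.42686/0.658 = 3.68824 kN.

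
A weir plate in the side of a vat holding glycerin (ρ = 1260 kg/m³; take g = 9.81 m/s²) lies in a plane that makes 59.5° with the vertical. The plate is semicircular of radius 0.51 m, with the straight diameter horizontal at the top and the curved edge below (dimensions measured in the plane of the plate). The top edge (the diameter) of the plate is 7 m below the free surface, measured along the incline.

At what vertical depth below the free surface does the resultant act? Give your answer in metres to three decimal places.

h_p = 3.664 m

γ = ρg = 1260 × 9.81 / 1000 = 12.3606 kN/m³.
The plate makes 59.5° with the vertical, i.e. θ = 90° − 59.5° = 30.5° to the horizontal. Measuring y along the incline from the free-surface line, vertical depth h = y·sinθ with sinθ = 0.507538.
The centroid of a semicircle lies 4r/(3π) = 0.216451 m from the diameter, here below the top edge, so y_c = 7 + 0.216451 = 7.21645 m and h_c = 7.21645 × 0.507538 = 3.66262 m.
A = πr²/2 = π × 0.51²/2 = 0.408564 m².
Resultant F = γ·h_c·A = 12.3606 × 3.66262 × 0.408564 = 18.4966 kN.
I_c = (π/8 − 8/(9π))·r⁴ = 0.109757 × 0.51⁴ = 0.00742528 m⁴.
Centre of pressure: y_p = y_c + I_c/(y_c·A) = 7.21645 + 0.00742528/(7.21645 × 0.408564) = 7.21645 + 0.00251843 = 7.21897 m along the plane.
Vertically, h_p = y_p·sinθ = 7.21897 × 0.507538 = 3.6639 m.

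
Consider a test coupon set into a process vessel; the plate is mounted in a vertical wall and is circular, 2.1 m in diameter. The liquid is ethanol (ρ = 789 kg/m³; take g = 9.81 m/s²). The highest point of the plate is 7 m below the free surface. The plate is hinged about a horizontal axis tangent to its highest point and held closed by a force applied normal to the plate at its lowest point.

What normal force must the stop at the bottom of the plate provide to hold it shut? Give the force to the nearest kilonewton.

γ = ρg = 789 × 9.81 / 1000 = 7.74009 kN/m³.
The centroid is at the centre, 1.05 m below the top of the plate, so the centroid depth is h_c = 7 + 1.05 = 8.05 m.
A = π(1.05)² = 3.46361 m².
Resultant F = γ·h_c·A = 7.74009 × 8.05 × 3.46361 = 215.81 kN.
I_c = πr⁴/4 = π × 1.05⁴/4 = 0.954656 m⁴.
Centre of pressure: y_p = y_c + I_c/(y_c·A) = 8.05 + 0.954656/(8.05 × 3.46361) = 8.05 + 0.0342391 = 8.08424 m along the plane.
The resultant acts 1.05 + 0.0342391 = 1.08424 m (along the plate) below the hinge at the top edge, so the moment about the hinge is M = F × 1.08424 = 215.81 × 1.08424 = 233.99 kN·m.
A normal force at the bottom, 2.1 m from the hinge, must supply this moment: P = 233.99/2.1 = 111.424 kN.

P ≈ 111 kN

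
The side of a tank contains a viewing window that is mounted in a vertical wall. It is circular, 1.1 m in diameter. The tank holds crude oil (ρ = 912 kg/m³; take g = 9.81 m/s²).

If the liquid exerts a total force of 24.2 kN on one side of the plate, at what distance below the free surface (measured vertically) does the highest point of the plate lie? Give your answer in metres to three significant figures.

γ = ρg = 912 × 9.81 / 1000 = 8.94672 kN/m³.
A = π(0.55)² = 0.950332 m².
From F = γ·h_c·A, the centroid depth is h_c = 24.2/(8.94672 × 0.950332) = 2.84627 m.
The centroid is at the centre, 0.55 m below the top of the plate, so the highest point sits at h_top = 2.84627 − 0.55 = 2.29627 m below the surface.

d_top ≈ 2.30 m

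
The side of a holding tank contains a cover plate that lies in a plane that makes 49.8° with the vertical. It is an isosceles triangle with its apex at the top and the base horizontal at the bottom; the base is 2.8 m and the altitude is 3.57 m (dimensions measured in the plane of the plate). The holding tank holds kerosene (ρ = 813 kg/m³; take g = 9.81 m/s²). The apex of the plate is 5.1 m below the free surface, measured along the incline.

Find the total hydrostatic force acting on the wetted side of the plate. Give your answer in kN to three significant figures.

F ≈ 192 kN

γ = ρg = 813 × 9.81 / 1000 = 7.97553 kN/m³.
The plate makes 49.8° with the vertical, i.e. θ = 90° − 49.8° = 40.2° to the horizontal. Measuring y along the incline from the free-surface line, vertical depth h = y·sinθ with sinθ = 0.645458.
With the apex up, the centroid sits 2h/3 = 2 × 3.57/3 = 2.38 m below the apex, so y_c = 5.1 + 2.38 = 7.48 m and h_c = 7.48 × 0.645458 = 4.82803 m.
A = ½ × 2.8 × 3.57 = 4.998 m².
Resultant F = γ·h_c·A = 7.97553 × 4.82803 × 4.998 = 192.453 kN.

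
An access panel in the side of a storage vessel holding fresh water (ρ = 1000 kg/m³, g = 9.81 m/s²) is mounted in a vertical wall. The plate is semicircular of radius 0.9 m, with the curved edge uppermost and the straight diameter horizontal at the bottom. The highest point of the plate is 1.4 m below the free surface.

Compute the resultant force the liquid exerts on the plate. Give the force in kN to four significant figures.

γ = ρg = 1000 × 9.81 = 9810 N/m³ = 9.81 kN/m³.
The centroid lies 4r/(3π) = 0.381972 m above the diameter, so r − 4r/(3π) = 0.9 − 0.381972 = 0.518028 m below the topmost point, so the centroid depth is h_c = 1.4 + 0.518028 = 1.91803 m.
A = πr²/2 = π × 0.9²/2 = 1.27235 m².
Resultant F = γ·h_c·A = 9.81 × 1.91803 × 1.27235 = 23.9404 kN.

F ≈ 23.94 kN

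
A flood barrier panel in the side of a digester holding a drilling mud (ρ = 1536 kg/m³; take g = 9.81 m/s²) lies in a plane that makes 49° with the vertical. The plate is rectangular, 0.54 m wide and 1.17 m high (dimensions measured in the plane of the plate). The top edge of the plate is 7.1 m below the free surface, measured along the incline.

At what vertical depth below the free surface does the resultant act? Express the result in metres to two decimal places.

h_p = 5.05 m

γ = ρg = 1536 × 9.81 / 1000 = 15.06816 kN/m³.
The plate makes 49° with the vertical, i.e. θ = 90° − 49° = 41° to the horizontal. Measuring y along the incline from the free-surface line, vertical depth h = y·sinθ with sinθ = 0.656059.
The centroid lies 1.17/2 = 0.585 m below the top edge, so y_c = 7.1 + 0.585 = 7.685 m and h_c = 7.685 × 0.656059 = 5.04181 m.
A = 0.54 × 1.17 = 0.6318 m².
Resultant F = γ·h_c·A = 15.06816 × 5.04181 × 0.6318 = 47.9984 kN.
I_c = b·h³/12 = 0.54 × 1.17³/12 = 0.0720726 m⁴.
Centre of pressure: y_p = y_c + I_c/(y_c·A) = 7.685 + 0.0720726/(7.685 × 0.6318) = 7.685 + 0.0148439 = 7.69984 m along the plane.
Vertically, h_p = y_p·sinθ = 7.69984 × 0.656059 = 5.05155 m.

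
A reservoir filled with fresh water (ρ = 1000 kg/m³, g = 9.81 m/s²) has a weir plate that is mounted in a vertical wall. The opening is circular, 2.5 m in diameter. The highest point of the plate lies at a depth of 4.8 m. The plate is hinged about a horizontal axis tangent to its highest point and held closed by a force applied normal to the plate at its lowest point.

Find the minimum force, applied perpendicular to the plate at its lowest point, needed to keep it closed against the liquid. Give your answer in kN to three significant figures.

P ≈ 153 kN

γ = ρg = 1000 × 9.81 = 9810 N/m³ = 9.81 kN/m³.
The centroid is at the centre, 1.25 m below the top of the plate, so the centroid depth is h_c = 4.8 + 1.25 = 6.05 m.
A = π(1.25)² = 4.90874 m².
Resultant F = γ·h_c·A = 9.81 × 6.05 × 4.90874 = 291.336 kN.
I_c = πr⁴/4 = π × 1.25⁴/4 = 1.91748 m⁴.
Centre of pressure: y_p = y_c + I_c/(y_c·A) = 6.05 + 1.91748/(6.05 × 4.90874) = 6.05 + 0.0645662 = 6.11457 m along the plane.
The resultant acts 1.25 + 0.0645662 = 1.31457 m (along the plate) below the hinge at the top edge, so the moment about the hinge is M = F × 1.31457 = 291.336 × 1.31457 = 382.982 kN·m.
A normal force at the bottom, 2.5 m from the hinge, must supply this moment: P = 382.982/2.5 = 153.193 kN.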